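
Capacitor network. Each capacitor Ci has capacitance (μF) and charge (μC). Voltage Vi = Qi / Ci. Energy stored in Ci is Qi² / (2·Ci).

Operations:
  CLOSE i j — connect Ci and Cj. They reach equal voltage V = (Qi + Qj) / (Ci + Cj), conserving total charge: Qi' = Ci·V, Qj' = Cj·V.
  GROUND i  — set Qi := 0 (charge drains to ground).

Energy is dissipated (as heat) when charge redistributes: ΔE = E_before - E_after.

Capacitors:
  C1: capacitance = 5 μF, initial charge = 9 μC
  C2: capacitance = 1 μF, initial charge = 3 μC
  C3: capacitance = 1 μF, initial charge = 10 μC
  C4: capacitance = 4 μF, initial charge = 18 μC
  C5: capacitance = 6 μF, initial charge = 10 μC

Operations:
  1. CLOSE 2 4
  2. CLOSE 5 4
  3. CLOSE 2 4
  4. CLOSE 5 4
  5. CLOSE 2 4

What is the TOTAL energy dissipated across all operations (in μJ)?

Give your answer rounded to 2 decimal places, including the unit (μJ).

Initial: C1(5μF, Q=9μC, V=1.80V), C2(1μF, Q=3μC, V=3.00V), C3(1μF, Q=10μC, V=10.00V), C4(4μF, Q=18μC, V=4.50V), C5(6μF, Q=10μC, V=1.67V)
Op 1: CLOSE 2-4: Q_total=21.00, C_total=5.00, V=4.20; Q2=4.20, Q4=16.80; dissipated=0.900
Op 2: CLOSE 5-4: Q_total=26.80, C_total=10.00, V=2.68; Q5=16.08, Q4=10.72; dissipated=7.701
Op 3: CLOSE 2-4: Q_total=14.92, C_total=5.00, V=2.98; Q2=2.98, Q4=11.94; dissipated=0.924
Op 4: CLOSE 5-4: Q_total=28.02, C_total=10.00, V=2.80; Q5=16.81, Q4=11.21; dissipated=0.111
Op 5: CLOSE 2-4: Q_total=14.19, C_total=5.00, V=2.84; Q2=2.84, Q4=11.35; dissipated=0.013
Total dissipated: 9.650 μJ

Answer: 9.65 μJ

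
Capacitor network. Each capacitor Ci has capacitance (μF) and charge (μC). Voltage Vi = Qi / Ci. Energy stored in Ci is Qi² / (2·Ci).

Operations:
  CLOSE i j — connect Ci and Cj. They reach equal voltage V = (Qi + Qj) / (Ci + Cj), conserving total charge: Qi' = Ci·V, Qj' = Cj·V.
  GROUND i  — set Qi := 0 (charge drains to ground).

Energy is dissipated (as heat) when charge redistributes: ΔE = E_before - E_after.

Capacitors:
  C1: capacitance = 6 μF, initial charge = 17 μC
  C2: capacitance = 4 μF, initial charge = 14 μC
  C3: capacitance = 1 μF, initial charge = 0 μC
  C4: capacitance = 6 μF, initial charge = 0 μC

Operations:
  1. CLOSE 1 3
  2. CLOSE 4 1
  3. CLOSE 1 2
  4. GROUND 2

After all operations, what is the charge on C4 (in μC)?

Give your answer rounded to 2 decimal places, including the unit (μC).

Initial: C1(6μF, Q=17μC, V=2.83V), C2(4μF, Q=14μC, V=3.50V), C3(1μF, Q=0μC, V=0.00V), C4(6μF, Q=0μC, V=0.00V)
Op 1: CLOSE 1-3: Q_total=17.00, C_total=7.00, V=2.43; Q1=14.57, Q3=2.43; dissipated=3.440
Op 2: CLOSE 4-1: Q_total=14.57, C_total=12.00, V=1.21; Q4=7.29, Q1=7.29; dissipated=8.847
Op 3: CLOSE 1-2: Q_total=21.29, C_total=10.00, V=2.13; Q1=12.77, Q2=8.51; dissipated=6.269
Op 4: GROUND 2: Q2=0; energy lost=9.062
Final charges: Q1=12.77, Q2=0.00, Q3=2.43, Q4=7.29

Answer: 7.29 μC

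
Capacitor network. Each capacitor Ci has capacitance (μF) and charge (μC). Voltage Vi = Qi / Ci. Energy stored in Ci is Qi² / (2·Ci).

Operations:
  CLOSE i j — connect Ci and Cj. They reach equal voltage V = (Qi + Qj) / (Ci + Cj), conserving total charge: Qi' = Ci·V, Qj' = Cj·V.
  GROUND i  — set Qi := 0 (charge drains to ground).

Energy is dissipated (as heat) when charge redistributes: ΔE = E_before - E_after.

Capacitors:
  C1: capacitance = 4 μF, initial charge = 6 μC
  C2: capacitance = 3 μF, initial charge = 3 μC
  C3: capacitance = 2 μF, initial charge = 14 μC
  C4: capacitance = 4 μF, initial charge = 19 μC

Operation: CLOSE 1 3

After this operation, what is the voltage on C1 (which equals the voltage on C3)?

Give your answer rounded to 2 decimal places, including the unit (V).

Answer: 3.33 V

Derivation:
Initial: C1(4μF, Q=6μC, V=1.50V), C2(3μF, Q=3μC, V=1.00V), C3(2μF, Q=14μC, V=7.00V), C4(4μF, Q=19μC, V=4.75V)
Op 1: CLOSE 1-3: Q_total=20.00, C_total=6.00, V=3.33; Q1=13.33, Q3=6.67; dissipated=20.167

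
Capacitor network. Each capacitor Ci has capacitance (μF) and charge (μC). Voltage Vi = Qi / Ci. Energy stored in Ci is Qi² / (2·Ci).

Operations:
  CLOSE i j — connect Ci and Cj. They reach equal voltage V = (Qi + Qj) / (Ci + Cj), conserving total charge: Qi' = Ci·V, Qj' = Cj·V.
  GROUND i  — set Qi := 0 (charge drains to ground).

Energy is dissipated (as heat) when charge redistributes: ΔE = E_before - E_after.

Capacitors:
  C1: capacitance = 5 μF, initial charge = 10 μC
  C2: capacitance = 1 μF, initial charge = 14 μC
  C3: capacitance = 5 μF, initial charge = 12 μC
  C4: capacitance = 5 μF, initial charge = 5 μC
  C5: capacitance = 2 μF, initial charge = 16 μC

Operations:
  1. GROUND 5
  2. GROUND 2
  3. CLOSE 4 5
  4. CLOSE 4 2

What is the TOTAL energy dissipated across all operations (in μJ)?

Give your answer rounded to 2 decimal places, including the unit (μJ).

Initial: C1(5μF, Q=10μC, V=2.00V), C2(1μF, Q=14μC, V=14.00V), C3(5μF, Q=12μC, V=2.40V), C4(5μF, Q=5μC, V=1.00V), C5(2μF, Q=16μC, V=8.00V)
Op 1: GROUND 5: Q5=0; energy lost=64.000
Op 2: GROUND 2: Q2=0; energy lost=98.000
Op 3: CLOSE 4-5: Q_total=5.00, C_total=7.00, V=0.71; Q4=3.57, Q5=1.43; dissipated=0.714
Op 4: CLOSE 4-2: Q_total=3.57, C_total=6.00, V=0.60; Q4=2.98, Q2=0.60; dissipated=0.213
Total dissipated: 162.927 μJ

Answer: 162.93 μJ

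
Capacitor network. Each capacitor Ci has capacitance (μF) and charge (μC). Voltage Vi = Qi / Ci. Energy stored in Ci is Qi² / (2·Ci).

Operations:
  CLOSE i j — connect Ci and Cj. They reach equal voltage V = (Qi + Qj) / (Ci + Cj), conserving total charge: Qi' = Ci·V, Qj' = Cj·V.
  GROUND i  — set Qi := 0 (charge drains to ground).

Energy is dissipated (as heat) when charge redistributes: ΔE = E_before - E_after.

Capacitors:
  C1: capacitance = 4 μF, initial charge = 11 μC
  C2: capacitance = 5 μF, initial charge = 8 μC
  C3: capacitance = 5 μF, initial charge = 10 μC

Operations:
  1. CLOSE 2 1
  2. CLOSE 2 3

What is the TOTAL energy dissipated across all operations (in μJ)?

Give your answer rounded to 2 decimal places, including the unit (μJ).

Initial: C1(4μF, Q=11μC, V=2.75V), C2(5μF, Q=8μC, V=1.60V), C3(5μF, Q=10μC, V=2.00V)
Op 1: CLOSE 2-1: Q_total=19.00, C_total=9.00, V=2.11; Q2=10.56, Q1=8.44; dissipated=1.469
Op 2: CLOSE 2-3: Q_total=20.56, C_total=10.00, V=2.06; Q2=10.28, Q3=10.28; dissipated=0.015
Total dissipated: 1.485 μJ

Answer: 1.48 μJ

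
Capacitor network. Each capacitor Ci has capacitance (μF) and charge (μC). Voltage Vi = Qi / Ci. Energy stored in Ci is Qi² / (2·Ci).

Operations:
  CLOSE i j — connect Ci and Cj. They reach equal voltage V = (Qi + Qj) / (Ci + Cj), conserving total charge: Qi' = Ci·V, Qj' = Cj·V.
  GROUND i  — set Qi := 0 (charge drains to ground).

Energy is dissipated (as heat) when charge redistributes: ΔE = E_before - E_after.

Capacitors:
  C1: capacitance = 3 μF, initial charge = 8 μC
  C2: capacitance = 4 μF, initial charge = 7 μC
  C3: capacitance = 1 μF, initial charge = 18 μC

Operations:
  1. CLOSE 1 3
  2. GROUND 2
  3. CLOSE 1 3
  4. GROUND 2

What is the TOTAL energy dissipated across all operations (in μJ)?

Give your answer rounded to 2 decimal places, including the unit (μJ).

Initial: C1(3μF, Q=8μC, V=2.67V), C2(4μF, Q=7μC, V=1.75V), C3(1μF, Q=18μC, V=18.00V)
Op 1: CLOSE 1-3: Q_total=26.00, C_total=4.00, V=6.50; Q1=19.50, Q3=6.50; dissipated=88.167
Op 2: GROUND 2: Q2=0; energy lost=6.125
Op 3: CLOSE 1-3: Q_total=26.00, C_total=4.00, V=6.50; Q1=19.50, Q3=6.50; dissipated=0.000
Op 4: GROUND 2: Q2=0; energy lost=0.000
Total dissipated: 94.292 μJ

Answer: 94.29 μJ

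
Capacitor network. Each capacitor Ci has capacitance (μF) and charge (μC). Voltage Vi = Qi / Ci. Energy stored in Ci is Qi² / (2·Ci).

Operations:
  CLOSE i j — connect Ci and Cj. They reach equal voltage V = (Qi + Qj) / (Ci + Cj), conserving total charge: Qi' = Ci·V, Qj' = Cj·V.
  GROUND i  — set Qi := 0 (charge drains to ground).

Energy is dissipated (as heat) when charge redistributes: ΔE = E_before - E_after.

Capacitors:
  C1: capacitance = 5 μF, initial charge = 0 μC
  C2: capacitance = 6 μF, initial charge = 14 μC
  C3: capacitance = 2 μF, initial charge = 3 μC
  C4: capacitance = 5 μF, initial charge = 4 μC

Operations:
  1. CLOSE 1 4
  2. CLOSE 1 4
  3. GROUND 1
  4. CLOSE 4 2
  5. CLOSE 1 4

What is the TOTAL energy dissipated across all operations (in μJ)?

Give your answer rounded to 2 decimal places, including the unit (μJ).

Initial: C1(5μF, Q=0μC, V=0.00V), C2(6μF, Q=14μC, V=2.33V), C3(2μF, Q=3μC, V=1.50V), C4(5μF, Q=4μC, V=0.80V)
Op 1: CLOSE 1-4: Q_total=4.00, C_total=10.00, V=0.40; Q1=2.00, Q4=2.00; dissipated=0.800
Op 2: CLOSE 1-4: Q_total=4.00, C_total=10.00, V=0.40; Q1=2.00, Q4=2.00; dissipated=0.000
Op 3: GROUND 1: Q1=0; energy lost=0.400
Op 4: CLOSE 4-2: Q_total=16.00, C_total=11.00, V=1.45; Q4=7.27, Q2=8.73; dissipated=5.097
Op 5: CLOSE 1-4: Q_total=7.27, C_total=10.00, V=0.73; Q1=3.64, Q4=3.64; dissipated=2.645
Total dissipated: 8.942 μJ

Answer: 8.94 μJ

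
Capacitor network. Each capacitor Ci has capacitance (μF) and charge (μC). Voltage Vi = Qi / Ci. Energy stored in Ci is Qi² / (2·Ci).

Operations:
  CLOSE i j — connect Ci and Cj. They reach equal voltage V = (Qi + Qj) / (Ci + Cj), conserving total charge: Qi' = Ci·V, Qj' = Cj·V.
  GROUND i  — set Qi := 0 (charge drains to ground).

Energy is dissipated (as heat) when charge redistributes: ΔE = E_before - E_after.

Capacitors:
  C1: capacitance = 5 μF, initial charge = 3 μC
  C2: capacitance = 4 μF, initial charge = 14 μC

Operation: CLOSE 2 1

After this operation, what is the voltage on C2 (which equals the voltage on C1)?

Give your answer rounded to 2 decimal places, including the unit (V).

Answer: 1.89 V

Derivation:
Initial: C1(5μF, Q=3μC, V=0.60V), C2(4μF, Q=14μC, V=3.50V)
Op 1: CLOSE 2-1: Q_total=17.00, C_total=9.00, V=1.89; Q2=7.56, Q1=9.44; dissipated=9.344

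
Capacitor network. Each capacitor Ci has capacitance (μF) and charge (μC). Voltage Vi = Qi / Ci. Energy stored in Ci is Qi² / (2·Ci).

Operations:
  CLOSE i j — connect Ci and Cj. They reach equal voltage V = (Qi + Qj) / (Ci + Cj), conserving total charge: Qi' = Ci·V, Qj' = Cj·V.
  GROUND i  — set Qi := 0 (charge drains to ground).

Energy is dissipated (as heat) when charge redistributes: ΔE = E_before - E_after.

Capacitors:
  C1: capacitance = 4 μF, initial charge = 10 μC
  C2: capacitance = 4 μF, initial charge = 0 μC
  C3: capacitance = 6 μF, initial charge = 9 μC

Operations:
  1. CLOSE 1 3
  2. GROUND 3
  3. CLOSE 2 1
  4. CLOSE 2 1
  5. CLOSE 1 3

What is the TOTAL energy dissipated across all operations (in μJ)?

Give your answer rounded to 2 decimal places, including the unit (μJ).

Initial: C1(4μF, Q=10μC, V=2.50V), C2(4μF, Q=0μC, V=0.00V), C3(6μF, Q=9μC, V=1.50V)
Op 1: CLOSE 1-3: Q_total=19.00, C_total=10.00, V=1.90; Q1=7.60, Q3=11.40; dissipated=1.200
Op 2: GROUND 3: Q3=0; energy lost=10.830
Op 3: CLOSE 2-1: Q_total=7.60, C_total=8.00, V=0.95; Q2=3.80, Q1=3.80; dissipated=3.610
Op 4: CLOSE 2-1: Q_total=7.60, C_total=8.00, V=0.95; Q2=3.80, Q1=3.80; dissipated=0.000
Op 5: CLOSE 1-3: Q_total=3.80, C_total=10.00, V=0.38; Q1=1.52, Q3=2.28; dissipated=1.083
Total dissipated: 16.723 μJ

Answer: 16.72 μJ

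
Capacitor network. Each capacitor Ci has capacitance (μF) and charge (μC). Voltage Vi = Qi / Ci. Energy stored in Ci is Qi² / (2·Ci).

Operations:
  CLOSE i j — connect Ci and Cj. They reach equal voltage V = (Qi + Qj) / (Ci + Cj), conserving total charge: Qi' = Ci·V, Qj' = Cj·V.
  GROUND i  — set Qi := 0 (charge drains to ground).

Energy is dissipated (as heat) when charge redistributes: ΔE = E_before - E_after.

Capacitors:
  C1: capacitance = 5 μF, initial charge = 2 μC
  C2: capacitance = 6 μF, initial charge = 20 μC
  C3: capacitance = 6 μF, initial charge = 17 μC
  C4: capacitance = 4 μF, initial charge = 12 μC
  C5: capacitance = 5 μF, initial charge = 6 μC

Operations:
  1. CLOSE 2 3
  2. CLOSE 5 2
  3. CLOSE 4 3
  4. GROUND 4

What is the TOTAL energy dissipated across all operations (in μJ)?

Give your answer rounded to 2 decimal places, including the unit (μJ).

Initial: C1(5μF, Q=2μC, V=0.40V), C2(6μF, Q=20μC, V=3.33V), C3(6μF, Q=17μC, V=2.83V), C4(4μF, Q=12μC, V=3.00V), C5(5μF, Q=6μC, V=1.20V)
Op 1: CLOSE 2-3: Q_total=37.00, C_total=12.00, V=3.08; Q2=18.50, Q3=18.50; dissipated=0.375
Op 2: CLOSE 5-2: Q_total=24.50, C_total=11.00, V=2.23; Q5=11.14, Q2=13.36; dissipated=4.837
Op 3: CLOSE 4-3: Q_total=30.50, C_total=10.00, V=3.05; Q4=12.20, Q3=18.30; dissipated=0.008
Op 4: GROUND 4: Q4=0; energy lost=18.605
Total dissipated: 23.825 μJ

Answer: 23.83 μJ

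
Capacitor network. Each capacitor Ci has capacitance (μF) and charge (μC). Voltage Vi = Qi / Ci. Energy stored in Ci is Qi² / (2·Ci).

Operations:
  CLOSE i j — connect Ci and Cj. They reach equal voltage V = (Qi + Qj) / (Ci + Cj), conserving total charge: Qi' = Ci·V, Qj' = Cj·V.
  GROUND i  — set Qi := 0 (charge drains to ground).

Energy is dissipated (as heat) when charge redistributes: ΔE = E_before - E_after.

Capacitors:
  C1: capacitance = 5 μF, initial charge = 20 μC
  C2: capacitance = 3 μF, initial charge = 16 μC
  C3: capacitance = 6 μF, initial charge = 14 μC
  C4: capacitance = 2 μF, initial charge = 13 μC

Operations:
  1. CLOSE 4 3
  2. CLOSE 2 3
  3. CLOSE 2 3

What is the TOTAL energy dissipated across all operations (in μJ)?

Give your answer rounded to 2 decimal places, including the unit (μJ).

Initial: C1(5μF, Q=20μC, V=4.00V), C2(3μF, Q=16μC, V=5.33V), C3(6μF, Q=14μC, V=2.33V), C4(2μF, Q=13μC, V=6.50V)
Op 1: CLOSE 4-3: Q_total=27.00, C_total=8.00, V=3.38; Q4=6.75, Q3=20.25; dissipated=13.021
Op 2: CLOSE 2-3: Q_total=36.25, C_total=9.00, V=4.03; Q2=12.08, Q3=24.17; dissipated=3.835
Op 3: CLOSE 2-3: Q_total=36.25, C_total=9.00, V=4.03; Q2=12.08, Q3=24.17; dissipated=0.000
Total dissipated: 16.856 μJ

Answer: 16.86 μJ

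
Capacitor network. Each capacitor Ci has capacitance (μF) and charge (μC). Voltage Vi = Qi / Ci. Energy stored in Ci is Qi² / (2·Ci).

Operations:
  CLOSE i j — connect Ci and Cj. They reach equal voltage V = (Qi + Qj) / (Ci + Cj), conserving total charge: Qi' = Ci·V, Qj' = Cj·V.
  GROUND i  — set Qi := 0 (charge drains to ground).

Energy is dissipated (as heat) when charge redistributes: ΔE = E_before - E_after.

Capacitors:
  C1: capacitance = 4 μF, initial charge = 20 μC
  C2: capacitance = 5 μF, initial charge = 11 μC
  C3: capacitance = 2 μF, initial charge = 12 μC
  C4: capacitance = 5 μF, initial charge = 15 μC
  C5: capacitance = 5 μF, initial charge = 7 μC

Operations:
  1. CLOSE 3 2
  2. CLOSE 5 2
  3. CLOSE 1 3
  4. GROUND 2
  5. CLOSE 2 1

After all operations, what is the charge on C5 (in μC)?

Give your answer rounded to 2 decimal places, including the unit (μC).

Answer: 11.71 μC

Derivation:
Initial: C1(4μF, Q=20μC, V=5.00V), C2(5μF, Q=11μC, V=2.20V), C3(2μF, Q=12μC, V=6.00V), C4(5μF, Q=15μC, V=3.00V), C5(5μF, Q=7μC, V=1.40V)
Op 1: CLOSE 3-2: Q_total=23.00, C_total=7.00, V=3.29; Q3=6.57, Q2=16.43; dissipated=10.314
Op 2: CLOSE 5-2: Q_total=23.43, C_total=10.00, V=2.34; Q5=11.71, Q2=11.71; dissipated=4.445
Op 3: CLOSE 1-3: Q_total=26.57, C_total=6.00, V=4.43; Q1=17.71, Q3=8.86; dissipated=1.959
Op 4: GROUND 2: Q2=0; energy lost=13.722
Op 5: CLOSE 2-1: Q_total=17.71, C_total=9.00, V=1.97; Q2=9.84, Q1=7.87; dissipated=21.791
Final charges: Q1=7.87, Q2=9.84, Q3=8.86, Q4=15.00, Q5=11.71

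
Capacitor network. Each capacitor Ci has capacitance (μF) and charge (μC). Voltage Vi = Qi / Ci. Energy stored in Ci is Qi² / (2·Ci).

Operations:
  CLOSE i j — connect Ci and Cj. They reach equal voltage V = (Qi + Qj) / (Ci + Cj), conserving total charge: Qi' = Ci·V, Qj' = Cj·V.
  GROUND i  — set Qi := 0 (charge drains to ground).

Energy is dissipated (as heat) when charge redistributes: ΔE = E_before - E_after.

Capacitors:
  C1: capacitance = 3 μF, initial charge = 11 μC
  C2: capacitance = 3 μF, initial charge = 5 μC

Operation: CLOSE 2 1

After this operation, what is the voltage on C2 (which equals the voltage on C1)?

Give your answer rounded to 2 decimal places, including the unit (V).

Answer: 2.67 V

Derivation:
Initial: C1(3μF, Q=11μC, V=3.67V), C2(3μF, Q=5μC, V=1.67V)
Op 1: CLOSE 2-1: Q_total=16.00, C_total=6.00, V=2.67; Q2=8.00, Q1=8.00; dissipated=3.000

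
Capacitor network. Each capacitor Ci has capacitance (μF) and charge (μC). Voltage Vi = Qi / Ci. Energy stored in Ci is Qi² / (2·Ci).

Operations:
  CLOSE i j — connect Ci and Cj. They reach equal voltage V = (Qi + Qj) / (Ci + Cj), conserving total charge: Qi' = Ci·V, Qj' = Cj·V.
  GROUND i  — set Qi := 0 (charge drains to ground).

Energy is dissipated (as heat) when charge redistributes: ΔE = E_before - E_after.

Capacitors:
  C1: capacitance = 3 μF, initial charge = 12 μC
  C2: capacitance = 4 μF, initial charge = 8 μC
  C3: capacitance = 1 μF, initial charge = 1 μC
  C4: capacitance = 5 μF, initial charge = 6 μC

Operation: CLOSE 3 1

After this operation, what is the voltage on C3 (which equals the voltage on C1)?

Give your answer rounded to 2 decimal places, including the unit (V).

Answer: 3.25 V

Derivation:
Initial: C1(3μF, Q=12μC, V=4.00V), C2(4μF, Q=8μC, V=2.00V), C3(1μF, Q=1μC, V=1.00V), C4(5μF, Q=6μC, V=1.20V)
Op 1: CLOSE 3-1: Q_total=13.00, C_total=4.00, V=3.25; Q3=3.25, Q1=9.75; dissipated=3.375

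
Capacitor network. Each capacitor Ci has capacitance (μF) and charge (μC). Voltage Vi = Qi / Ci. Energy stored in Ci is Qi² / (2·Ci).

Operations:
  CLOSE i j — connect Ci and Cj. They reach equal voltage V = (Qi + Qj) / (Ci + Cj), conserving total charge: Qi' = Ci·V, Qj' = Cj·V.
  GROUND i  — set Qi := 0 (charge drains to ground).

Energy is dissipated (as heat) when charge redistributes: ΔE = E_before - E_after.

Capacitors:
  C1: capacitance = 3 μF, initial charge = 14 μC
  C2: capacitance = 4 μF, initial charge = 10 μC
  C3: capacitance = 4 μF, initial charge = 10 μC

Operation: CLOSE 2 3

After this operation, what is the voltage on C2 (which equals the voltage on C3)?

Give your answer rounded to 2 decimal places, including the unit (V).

Initial: C1(3μF, Q=14μC, V=4.67V), C2(4μF, Q=10μC, V=2.50V), C3(4μF, Q=10μC, V=2.50V)
Op 1: CLOSE 2-3: Q_total=20.00, C_total=8.00, V=2.50; Q2=10.00, Q3=10.00; dissipated=0.000

Answer: 2.50 V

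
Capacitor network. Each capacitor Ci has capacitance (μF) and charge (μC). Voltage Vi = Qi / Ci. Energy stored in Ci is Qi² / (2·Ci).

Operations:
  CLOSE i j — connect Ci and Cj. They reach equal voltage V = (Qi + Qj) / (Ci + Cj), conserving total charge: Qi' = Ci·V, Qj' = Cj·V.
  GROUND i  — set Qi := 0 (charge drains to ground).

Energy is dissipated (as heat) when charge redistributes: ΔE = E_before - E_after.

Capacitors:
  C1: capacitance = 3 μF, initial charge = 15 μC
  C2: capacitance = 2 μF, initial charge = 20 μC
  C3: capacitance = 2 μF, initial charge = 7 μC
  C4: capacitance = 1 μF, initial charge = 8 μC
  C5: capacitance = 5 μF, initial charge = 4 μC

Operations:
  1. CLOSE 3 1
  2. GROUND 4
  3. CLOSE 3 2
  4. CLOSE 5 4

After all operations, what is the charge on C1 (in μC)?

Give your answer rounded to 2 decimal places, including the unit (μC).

Answer: 13.20 μC

Derivation:
Initial: C1(3μF, Q=15μC, V=5.00V), C2(2μF, Q=20μC, V=10.00V), C3(2μF, Q=7μC, V=3.50V), C4(1μF, Q=8μC, V=8.00V), C5(5μF, Q=4μC, V=0.80V)
Op 1: CLOSE 3-1: Q_total=22.00, C_total=5.00, V=4.40; Q3=8.80, Q1=13.20; dissipated=1.350
Op 2: GROUND 4: Q4=0; energy lost=32.000
Op 3: CLOSE 3-2: Q_total=28.80, C_total=4.00, V=7.20; Q3=14.40, Q2=14.40; dissipated=15.680
Op 4: CLOSE 5-4: Q_total=4.00, C_total=6.00, V=0.67; Q5=3.33, Q4=0.67; dissipated=0.267
Final charges: Q1=13.20, Q2=14.40, Q3=14.40, Q4=0.67, Q5=3.33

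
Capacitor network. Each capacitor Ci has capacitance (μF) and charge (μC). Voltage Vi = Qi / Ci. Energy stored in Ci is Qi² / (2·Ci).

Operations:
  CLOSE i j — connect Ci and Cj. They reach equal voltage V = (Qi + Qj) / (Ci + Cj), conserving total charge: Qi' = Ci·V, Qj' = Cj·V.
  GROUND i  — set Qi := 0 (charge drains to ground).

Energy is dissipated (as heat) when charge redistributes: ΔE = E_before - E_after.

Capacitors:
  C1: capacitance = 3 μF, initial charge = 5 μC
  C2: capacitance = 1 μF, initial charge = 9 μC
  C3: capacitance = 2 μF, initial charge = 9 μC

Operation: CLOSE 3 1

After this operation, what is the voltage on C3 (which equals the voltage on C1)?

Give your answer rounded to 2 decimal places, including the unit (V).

Initial: C1(3μF, Q=5μC, V=1.67V), C2(1μF, Q=9μC, V=9.00V), C3(2μF, Q=9μC, V=4.50V)
Op 1: CLOSE 3-1: Q_total=14.00, C_total=5.00, V=2.80; Q3=5.60, Q1=8.40; dissipated=4.817

Answer: 2.80 V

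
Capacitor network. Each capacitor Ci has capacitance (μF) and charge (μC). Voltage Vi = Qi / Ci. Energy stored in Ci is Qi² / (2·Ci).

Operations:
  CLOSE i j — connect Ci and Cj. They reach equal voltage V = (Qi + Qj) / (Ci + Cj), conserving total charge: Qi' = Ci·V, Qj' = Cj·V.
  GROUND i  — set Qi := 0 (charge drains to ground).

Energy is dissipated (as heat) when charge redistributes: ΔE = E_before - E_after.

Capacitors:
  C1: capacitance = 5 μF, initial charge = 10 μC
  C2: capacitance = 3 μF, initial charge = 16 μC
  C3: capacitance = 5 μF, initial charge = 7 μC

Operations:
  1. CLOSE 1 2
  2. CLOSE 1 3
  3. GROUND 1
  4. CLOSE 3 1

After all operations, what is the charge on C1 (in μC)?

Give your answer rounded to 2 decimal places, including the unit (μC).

Initial: C1(5μF, Q=10μC, V=2.00V), C2(3μF, Q=16μC, V=5.33V), C3(5μF, Q=7μC, V=1.40V)
Op 1: CLOSE 1-2: Q_total=26.00, C_total=8.00, V=3.25; Q1=16.25, Q2=9.75; dissipated=10.417
Op 2: CLOSE 1-3: Q_total=23.25, C_total=10.00, V=2.33; Q1=11.62, Q3=11.62; dissipated=4.278
Op 3: GROUND 1: Q1=0; energy lost=13.514
Op 4: CLOSE 3-1: Q_total=11.62, C_total=10.00, V=1.16; Q3=5.81, Q1=5.81; dissipated=6.757
Final charges: Q1=5.81, Q2=9.75, Q3=5.81

Answer: 5.81 μC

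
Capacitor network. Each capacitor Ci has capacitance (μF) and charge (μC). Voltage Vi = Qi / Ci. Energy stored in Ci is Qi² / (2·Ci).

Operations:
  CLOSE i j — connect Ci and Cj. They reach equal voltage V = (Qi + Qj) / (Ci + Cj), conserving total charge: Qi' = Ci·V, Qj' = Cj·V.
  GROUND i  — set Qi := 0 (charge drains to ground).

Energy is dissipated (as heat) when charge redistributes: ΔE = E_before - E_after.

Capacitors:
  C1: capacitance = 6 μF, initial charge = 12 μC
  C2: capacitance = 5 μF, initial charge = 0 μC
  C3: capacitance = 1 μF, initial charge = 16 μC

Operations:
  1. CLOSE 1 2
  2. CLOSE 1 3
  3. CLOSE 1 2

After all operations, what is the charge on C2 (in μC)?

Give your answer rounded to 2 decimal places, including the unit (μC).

Initial: C1(6μF, Q=12μC, V=2.00V), C2(5μF, Q=0μC, V=0.00V), C3(1μF, Q=16μC, V=16.00V)
Op 1: CLOSE 1-2: Q_total=12.00, C_total=11.00, V=1.09; Q1=6.55, Q2=5.45; dissipated=5.455
Op 2: CLOSE 1-3: Q_total=22.55, C_total=7.00, V=3.22; Q1=19.32, Q3=3.22; dissipated=95.263
Op 3: CLOSE 1-2: Q_total=24.78, C_total=11.00, V=2.25; Q1=13.52, Q2=11.26; dissipated=6.186
Final charges: Q1=13.52, Q2=11.26, Q3=3.22

Answer: 11.26 μC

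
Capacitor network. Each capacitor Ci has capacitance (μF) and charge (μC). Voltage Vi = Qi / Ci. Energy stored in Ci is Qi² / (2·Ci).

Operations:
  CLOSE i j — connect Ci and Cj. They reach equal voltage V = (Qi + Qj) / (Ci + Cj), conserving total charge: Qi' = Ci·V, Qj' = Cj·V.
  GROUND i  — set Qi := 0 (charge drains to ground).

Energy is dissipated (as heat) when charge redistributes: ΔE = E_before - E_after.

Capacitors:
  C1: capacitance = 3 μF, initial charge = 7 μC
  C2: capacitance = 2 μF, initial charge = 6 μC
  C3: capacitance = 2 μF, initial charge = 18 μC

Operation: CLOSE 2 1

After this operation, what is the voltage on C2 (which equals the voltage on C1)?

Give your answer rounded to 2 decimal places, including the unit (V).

Answer: 2.60 V

Derivation:
Initial: C1(3μF, Q=7μC, V=2.33V), C2(2μF, Q=6μC, V=3.00V), C3(2μF, Q=18μC, V=9.00V)
Op 1: CLOSE 2-1: Q_total=13.00, C_total=5.00, V=2.60; Q2=5.20, Q1=7.80; dissipated=0.267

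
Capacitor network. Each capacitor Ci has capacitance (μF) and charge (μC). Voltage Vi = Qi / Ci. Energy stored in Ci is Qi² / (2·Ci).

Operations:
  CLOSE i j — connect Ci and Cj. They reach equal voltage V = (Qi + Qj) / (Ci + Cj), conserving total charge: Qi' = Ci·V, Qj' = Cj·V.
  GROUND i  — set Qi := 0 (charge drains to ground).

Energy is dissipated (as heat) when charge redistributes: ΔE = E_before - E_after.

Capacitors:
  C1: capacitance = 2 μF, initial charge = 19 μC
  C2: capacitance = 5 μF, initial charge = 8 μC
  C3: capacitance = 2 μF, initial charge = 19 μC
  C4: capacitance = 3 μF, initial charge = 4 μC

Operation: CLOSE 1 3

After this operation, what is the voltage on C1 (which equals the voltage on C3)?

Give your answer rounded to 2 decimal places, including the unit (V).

Answer: 9.50 V

Derivation:
Initial: C1(2μF, Q=19μC, V=9.50V), C2(5μF, Q=8μC, V=1.60V), C3(2μF, Q=19μC, V=9.50V), C4(3μF, Q=4μC, V=1.33V)
Op 1: CLOSE 1-3: Q_total=38.00, C_total=4.00, V=9.50; Q1=19.00, Q3=19.00; dissipated=0.000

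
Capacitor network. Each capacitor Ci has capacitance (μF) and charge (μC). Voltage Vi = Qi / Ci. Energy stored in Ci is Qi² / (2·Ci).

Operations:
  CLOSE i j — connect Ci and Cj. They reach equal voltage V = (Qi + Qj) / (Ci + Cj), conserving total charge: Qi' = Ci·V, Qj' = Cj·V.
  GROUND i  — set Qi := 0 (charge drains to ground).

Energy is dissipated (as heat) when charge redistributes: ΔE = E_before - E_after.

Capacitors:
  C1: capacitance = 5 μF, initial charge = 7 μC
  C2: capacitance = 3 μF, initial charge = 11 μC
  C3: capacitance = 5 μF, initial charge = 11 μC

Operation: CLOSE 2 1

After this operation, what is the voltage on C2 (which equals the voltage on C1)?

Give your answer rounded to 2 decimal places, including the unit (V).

Answer: 2.25 V

Derivation:
Initial: C1(5μF, Q=7μC, V=1.40V), C2(3μF, Q=11μC, V=3.67V), C3(5μF, Q=11μC, V=2.20V)
Op 1: CLOSE 2-1: Q_total=18.00, C_total=8.00, V=2.25; Q2=6.75, Q1=11.25; dissipated=4.817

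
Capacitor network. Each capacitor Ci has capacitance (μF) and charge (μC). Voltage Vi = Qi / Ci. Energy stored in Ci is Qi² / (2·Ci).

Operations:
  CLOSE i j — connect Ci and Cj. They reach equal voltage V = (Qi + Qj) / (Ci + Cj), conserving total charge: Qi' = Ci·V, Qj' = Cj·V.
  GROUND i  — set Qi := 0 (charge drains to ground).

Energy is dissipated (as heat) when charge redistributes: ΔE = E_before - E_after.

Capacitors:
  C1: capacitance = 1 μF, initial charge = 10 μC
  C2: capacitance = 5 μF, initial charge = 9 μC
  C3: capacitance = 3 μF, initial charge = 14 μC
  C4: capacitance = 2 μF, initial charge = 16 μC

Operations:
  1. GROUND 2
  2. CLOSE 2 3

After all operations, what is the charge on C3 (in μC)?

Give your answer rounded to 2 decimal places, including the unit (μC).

Answer: 5.25 μC

Derivation:
Initial: C1(1μF, Q=10μC, V=10.00V), C2(5μF, Q=9μC, V=1.80V), C3(3μF, Q=14μC, V=4.67V), C4(2μF, Q=16μC, V=8.00V)
Op 1: GROUND 2: Q2=0; energy lost=8.100
Op 2: CLOSE 2-3: Q_total=14.00, C_total=8.00, V=1.75; Q2=8.75, Q3=5.25; dissipated=20.417
Final charges: Q1=10.00, Q2=8.75, Q3=5.25, Q4=16.00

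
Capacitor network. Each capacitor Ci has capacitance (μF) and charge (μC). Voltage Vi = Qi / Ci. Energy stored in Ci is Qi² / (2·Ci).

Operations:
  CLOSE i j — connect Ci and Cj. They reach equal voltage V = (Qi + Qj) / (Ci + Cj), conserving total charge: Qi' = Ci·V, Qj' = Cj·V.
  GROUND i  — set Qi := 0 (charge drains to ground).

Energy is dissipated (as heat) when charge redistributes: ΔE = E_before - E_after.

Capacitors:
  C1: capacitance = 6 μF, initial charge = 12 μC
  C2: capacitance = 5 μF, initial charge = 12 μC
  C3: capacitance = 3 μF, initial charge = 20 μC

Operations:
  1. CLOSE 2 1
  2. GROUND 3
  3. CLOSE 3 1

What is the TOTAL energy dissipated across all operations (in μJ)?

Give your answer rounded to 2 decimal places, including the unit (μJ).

Answer: 71.65 μJ

Derivation:
Initial: C1(6μF, Q=12μC, V=2.00V), C2(5μF, Q=12μC, V=2.40V), C3(3μF, Q=20μC, V=6.67V)
Op 1: CLOSE 2-1: Q_total=24.00, C_total=11.00, V=2.18; Q2=10.91, Q1=13.09; dissipated=0.218
Op 2: GROUND 3: Q3=0; energy lost=66.667
Op 3: CLOSE 3-1: Q_total=13.09, C_total=9.00, V=1.45; Q3=4.36, Q1=8.73; dissipated=4.760
Total dissipated: 71.645 μJ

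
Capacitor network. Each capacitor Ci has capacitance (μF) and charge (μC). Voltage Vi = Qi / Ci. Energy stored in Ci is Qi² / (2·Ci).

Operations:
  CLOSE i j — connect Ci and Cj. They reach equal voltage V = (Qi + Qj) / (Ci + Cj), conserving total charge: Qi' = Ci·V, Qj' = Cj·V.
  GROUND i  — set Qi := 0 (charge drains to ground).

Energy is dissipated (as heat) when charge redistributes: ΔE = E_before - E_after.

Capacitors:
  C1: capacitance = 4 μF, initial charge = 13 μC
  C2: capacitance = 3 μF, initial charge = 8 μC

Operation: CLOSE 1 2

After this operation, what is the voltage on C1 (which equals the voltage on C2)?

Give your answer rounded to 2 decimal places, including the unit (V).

Answer: 3.00 V

Derivation:
Initial: C1(4μF, Q=13μC, V=3.25V), C2(3μF, Q=8μC, V=2.67V)
Op 1: CLOSE 1-2: Q_total=21.00, C_total=7.00, V=3.00; Q1=12.00, Q2=9.00; dissipated=0.292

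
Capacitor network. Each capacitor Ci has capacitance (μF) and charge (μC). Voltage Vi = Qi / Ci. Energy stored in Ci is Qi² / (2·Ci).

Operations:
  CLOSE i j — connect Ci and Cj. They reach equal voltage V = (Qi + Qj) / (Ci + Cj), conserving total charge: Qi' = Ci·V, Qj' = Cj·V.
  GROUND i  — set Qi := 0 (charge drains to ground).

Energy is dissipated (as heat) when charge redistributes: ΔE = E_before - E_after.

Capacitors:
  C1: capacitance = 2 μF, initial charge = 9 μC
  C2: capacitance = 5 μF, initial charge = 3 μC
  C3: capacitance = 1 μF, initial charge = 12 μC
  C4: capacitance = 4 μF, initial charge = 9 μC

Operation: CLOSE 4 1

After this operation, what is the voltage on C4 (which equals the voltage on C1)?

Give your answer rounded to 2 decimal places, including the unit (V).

Answer: 3.00 V

Derivation:
Initial: C1(2μF, Q=9μC, V=4.50V), C2(5μF, Q=3μC, V=0.60V), C3(1μF, Q=12μC, V=12.00V), C4(4μF, Q=9μC, V=2.25V)
Op 1: CLOSE 4-1: Q_total=18.00, C_total=6.00, V=3.00; Q4=12.00, Q1=6.00; dissipated=3.375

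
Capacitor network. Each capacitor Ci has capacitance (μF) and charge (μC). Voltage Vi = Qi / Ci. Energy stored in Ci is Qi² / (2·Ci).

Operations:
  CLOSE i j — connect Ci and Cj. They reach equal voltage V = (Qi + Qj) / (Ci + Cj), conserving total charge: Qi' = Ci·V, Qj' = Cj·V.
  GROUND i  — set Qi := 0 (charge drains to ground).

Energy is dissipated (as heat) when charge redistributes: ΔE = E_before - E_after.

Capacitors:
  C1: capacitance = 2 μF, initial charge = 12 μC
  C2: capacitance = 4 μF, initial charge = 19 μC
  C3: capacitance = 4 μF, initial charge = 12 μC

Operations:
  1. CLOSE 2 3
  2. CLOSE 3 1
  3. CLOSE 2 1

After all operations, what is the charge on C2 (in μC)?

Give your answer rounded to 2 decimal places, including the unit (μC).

Answer: 16.44 μC

Derivation:
Initial: C1(2μF, Q=12μC, V=6.00V), C2(4μF, Q=19μC, V=4.75V), C3(4μF, Q=12μC, V=3.00V)
Op 1: CLOSE 2-3: Q_total=31.00, C_total=8.00, V=3.88; Q2=15.50, Q3=15.50; dissipated=3.062
Op 2: CLOSE 3-1: Q_total=27.50, C_total=6.00, V=4.58; Q3=18.33, Q1=9.17; dissipated=3.010
Op 3: CLOSE 2-1: Q_total=24.67, C_total=6.00, V=4.11; Q2=16.44, Q1=8.22; dissipated=0.334
Final charges: Q1=8.22, Q2=16.44, Q3=18.33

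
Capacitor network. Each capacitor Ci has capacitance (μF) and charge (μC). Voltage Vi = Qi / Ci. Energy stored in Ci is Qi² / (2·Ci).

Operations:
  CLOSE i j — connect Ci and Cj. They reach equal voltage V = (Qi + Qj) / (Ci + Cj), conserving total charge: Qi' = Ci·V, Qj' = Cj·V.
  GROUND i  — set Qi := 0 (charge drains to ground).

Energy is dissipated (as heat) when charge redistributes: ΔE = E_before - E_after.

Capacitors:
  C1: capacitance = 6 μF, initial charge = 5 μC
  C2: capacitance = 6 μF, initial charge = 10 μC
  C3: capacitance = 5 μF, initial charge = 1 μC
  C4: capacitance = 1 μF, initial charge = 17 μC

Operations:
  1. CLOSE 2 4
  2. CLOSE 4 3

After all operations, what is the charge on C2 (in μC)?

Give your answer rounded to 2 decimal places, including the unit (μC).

Answer: 23.14 μC

Derivation:
Initial: C1(6μF, Q=5μC, V=0.83V), C2(6μF, Q=10μC, V=1.67V), C3(5μF, Q=1μC, V=0.20V), C4(1μF, Q=17μC, V=17.00V)
Op 1: CLOSE 2-4: Q_total=27.00, C_total=7.00, V=3.86; Q2=23.14, Q4=3.86; dissipated=100.762
Op 2: CLOSE 4-3: Q_total=4.86, C_total=6.00, V=0.81; Q4=0.81, Q3=4.05; dissipated=5.573
Final charges: Q1=5.00, Q2=23.14, Q3=4.05, Q4=0.81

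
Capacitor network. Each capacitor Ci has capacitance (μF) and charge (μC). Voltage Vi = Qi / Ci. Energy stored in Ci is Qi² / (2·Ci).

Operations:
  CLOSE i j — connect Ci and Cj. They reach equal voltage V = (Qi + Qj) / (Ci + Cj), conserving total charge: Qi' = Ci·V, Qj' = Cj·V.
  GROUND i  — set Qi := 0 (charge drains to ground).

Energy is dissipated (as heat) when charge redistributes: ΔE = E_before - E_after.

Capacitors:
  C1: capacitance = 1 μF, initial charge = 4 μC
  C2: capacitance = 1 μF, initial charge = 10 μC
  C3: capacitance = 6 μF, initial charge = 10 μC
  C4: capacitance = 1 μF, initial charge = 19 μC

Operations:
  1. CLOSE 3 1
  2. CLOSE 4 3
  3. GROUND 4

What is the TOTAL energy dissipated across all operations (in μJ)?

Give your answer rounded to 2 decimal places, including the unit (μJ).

Answer: 136.00 μJ

Derivation:
Initial: C1(1μF, Q=4μC, V=4.00V), C2(1μF, Q=10μC, V=10.00V), C3(6μF, Q=10μC, V=1.67V), C4(1μF, Q=19μC, V=19.00V)
Op 1: CLOSE 3-1: Q_total=14.00, C_total=7.00, V=2.00; Q3=12.00, Q1=2.00; dissipated=2.333
Op 2: CLOSE 4-3: Q_total=31.00, C_total=7.00, V=4.43; Q4=4.43, Q3=26.57; dissipated=123.857
Op 3: GROUND 4: Q4=0; energy lost=9.806
Total dissipated: 135.997 μJ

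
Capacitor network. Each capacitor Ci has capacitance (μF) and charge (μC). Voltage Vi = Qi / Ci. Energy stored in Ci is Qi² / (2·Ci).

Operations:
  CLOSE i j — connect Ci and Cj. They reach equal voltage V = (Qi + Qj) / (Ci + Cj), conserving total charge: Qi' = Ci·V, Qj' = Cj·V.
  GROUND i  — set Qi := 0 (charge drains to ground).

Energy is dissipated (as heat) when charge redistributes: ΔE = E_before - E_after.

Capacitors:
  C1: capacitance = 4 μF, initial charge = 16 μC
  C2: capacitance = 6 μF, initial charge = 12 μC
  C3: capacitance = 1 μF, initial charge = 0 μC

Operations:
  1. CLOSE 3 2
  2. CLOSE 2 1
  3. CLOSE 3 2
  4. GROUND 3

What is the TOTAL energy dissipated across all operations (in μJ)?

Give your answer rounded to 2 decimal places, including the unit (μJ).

Answer: 11.46 μJ

Derivation:
Initial: C1(4μF, Q=16μC, V=4.00V), C2(6μF, Q=12μC, V=2.00V), C3(1μF, Q=0μC, V=0.00V)
Op 1: CLOSE 3-2: Q_total=12.00, C_total=7.00, V=1.71; Q3=1.71, Q2=10.29; dissipated=1.714
Op 2: CLOSE 2-1: Q_total=26.29, C_total=10.00, V=2.63; Q2=15.77, Q1=10.51; dissipated=6.269
Op 3: CLOSE 3-2: Q_total=17.49, C_total=7.00, V=2.50; Q3=2.50, Q2=14.99; dissipated=0.358
Op 4: GROUND 3: Q3=0; energy lost=3.120
Total dissipated: 11.462 μJ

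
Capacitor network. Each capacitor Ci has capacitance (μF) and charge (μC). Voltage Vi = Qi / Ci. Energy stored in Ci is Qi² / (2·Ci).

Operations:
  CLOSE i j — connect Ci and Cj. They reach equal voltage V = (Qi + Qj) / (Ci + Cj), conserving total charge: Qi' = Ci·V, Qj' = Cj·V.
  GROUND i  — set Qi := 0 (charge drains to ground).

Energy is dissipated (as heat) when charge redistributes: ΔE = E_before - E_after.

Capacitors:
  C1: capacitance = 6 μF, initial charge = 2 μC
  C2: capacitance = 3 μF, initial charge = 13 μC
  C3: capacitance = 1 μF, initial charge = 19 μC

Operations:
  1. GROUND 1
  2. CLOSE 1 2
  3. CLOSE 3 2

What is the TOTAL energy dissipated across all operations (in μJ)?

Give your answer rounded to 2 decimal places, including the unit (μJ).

Answer: 134.69 μJ

Derivation:
Initial: C1(6μF, Q=2μC, V=0.33V), C2(3μF, Q=13μC, V=4.33V), C3(1μF, Q=19μC, V=19.00V)
Op 1: GROUND 1: Q1=0; energy lost=0.333
Op 2: CLOSE 1-2: Q_total=13.00, C_total=9.00, V=1.44; Q1=8.67, Q2=4.33; dissipated=18.778
Op 3: CLOSE 3-2: Q_total=23.33, C_total=4.00, V=5.83; Q3=5.83, Q2=17.50; dissipated=115.574
Total dissipated: 134.685 μJ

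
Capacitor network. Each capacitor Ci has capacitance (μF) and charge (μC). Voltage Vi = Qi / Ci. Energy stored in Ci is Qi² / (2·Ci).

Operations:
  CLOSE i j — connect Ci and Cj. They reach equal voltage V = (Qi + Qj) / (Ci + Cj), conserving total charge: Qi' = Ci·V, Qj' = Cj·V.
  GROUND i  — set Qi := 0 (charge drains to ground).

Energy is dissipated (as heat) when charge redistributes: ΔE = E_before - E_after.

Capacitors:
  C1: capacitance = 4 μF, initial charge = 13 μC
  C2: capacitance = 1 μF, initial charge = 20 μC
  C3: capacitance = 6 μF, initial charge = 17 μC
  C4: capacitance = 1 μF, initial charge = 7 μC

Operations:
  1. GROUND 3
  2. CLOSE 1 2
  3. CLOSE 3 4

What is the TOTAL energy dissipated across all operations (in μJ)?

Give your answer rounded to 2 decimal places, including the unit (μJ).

Answer: 157.31 μJ

Derivation:
Initial: C1(4μF, Q=13μC, V=3.25V), C2(1μF, Q=20μC, V=20.00V), C3(6μF, Q=17μC, V=2.83V), C4(1μF, Q=7μC, V=7.00V)
Op 1: GROUND 3: Q3=0; energy lost=24.083
Op 2: CLOSE 1-2: Q_total=33.00, C_total=5.00, V=6.60; Q1=26.40, Q2=6.60; dissipated=112.225
Op 3: CLOSE 3-4: Q_total=7.00, C_total=7.00, V=1.00; Q3=6.00, Q4=1.00; dissipated=21.000
Total dissipated: 157.308 μJ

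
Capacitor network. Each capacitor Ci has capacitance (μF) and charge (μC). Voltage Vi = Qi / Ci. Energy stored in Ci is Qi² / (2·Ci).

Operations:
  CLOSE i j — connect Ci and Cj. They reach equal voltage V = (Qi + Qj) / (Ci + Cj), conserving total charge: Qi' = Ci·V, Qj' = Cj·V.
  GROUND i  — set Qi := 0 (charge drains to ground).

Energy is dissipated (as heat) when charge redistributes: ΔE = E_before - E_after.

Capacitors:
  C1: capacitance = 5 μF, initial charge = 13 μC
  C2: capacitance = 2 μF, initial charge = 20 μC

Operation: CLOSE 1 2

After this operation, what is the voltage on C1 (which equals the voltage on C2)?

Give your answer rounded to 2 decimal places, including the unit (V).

Initial: C1(5μF, Q=13μC, V=2.60V), C2(2μF, Q=20μC, V=10.00V)
Op 1: CLOSE 1-2: Q_total=33.00, C_total=7.00, V=4.71; Q1=23.57, Q2=9.43; dissipated=39.114

Answer: 4.71 V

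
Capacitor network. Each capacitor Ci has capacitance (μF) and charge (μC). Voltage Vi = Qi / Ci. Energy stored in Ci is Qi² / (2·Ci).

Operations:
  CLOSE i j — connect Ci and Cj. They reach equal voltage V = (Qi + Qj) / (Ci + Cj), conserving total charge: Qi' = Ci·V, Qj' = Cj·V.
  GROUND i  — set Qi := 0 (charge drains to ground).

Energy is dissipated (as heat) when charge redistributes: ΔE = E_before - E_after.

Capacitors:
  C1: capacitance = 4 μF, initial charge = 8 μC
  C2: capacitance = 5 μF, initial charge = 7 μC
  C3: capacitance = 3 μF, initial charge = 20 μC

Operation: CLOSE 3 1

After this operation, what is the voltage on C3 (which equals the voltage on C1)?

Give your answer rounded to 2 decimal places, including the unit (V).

Initial: C1(4μF, Q=8μC, V=2.00V), C2(5μF, Q=7μC, V=1.40V), C3(3μF, Q=20μC, V=6.67V)
Op 1: CLOSE 3-1: Q_total=28.00, C_total=7.00, V=4.00; Q3=12.00, Q1=16.00; dissipated=18.667

Answer: 4.00 V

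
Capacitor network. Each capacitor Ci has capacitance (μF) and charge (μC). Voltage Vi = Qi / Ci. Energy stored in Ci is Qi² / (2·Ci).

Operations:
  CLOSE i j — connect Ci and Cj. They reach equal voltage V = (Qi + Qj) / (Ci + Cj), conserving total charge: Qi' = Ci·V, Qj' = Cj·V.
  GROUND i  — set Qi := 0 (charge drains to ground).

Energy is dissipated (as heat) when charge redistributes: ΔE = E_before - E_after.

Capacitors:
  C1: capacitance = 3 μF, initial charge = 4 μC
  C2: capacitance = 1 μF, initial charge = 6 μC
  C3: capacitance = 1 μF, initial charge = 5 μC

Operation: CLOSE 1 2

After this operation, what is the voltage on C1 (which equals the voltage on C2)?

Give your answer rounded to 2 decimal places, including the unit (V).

Initial: C1(3μF, Q=4μC, V=1.33V), C2(1μF, Q=6μC, V=6.00V), C3(1μF, Q=5μC, V=5.00V)
Op 1: CLOSE 1-2: Q_total=10.00, C_total=4.00, V=2.50; Q1=7.50, Q2=2.50; dissipated=8.167

Answer: 2.50 V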